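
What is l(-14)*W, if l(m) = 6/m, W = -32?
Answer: 96/7 ≈ 13.714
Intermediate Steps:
l(-14)*W = (6/(-14))*(-32) = (6*(-1/14))*(-32) = -3/7*(-32) = 96/7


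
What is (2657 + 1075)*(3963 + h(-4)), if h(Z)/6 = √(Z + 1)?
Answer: 14789916 + 22392*I*√3 ≈ 1.479e+7 + 38784.0*I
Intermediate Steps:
h(Z) = 6*√(1 + Z) (h(Z) = 6*√(Z + 1) = 6*√(1 + Z))
(2657 + 1075)*(3963 + h(-4)) = (2657 + 1075)*(3963 + 6*√(1 - 4)) = 3732*(3963 + 6*√(-3)) = 3732*(3963 + 6*(I*√3)) = 3732*(3963 + 6*I*√3) = 14789916 + 22392*I*√3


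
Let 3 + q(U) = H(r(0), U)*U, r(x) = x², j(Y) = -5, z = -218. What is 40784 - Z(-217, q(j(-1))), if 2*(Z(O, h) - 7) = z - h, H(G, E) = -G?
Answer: 81769/2 ≈ 40885.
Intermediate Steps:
q(U) = -3 (q(U) = -3 + (-1*0²)*U = -3 + (-1*0)*U = -3 + 0*U = -3 + 0 = -3)
Z(O, h) = -102 - h/2 (Z(O, h) = 7 + (-218 - h)/2 = 7 + (-109 - h/2) = -102 - h/2)
40784 - Z(-217, q(j(-1))) = 40784 - (-102 - ½*(-3)) = 40784 - (-102 + 3/2) = 40784 - 1*(-201/2) = 40784 + 201/2 = 81769/2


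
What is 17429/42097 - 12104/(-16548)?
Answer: 199489295/174155289 ≈ 1.1455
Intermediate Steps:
17429/42097 - 12104/(-16548) = 17429*(1/42097) - 12104*(-1/16548) = 17429/42097 + 3026/4137 = 199489295/174155289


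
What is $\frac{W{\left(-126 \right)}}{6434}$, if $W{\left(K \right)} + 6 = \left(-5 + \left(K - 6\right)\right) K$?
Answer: $\frac{8628}{3217} \approx 2.682$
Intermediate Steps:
$W{\left(K \right)} = -6 + K \left(-11 + K\right)$ ($W{\left(K \right)} = -6 + \left(-5 + \left(K - 6\right)\right) K = -6 + \left(-5 + \left(-6 + K\right)\right) K = -6 + \left(-11 + K\right) K = -6 + K \left(-11 + K\right)$)
$\frac{W{\left(-126 \right)}}{6434} = \frac{-6 + \left(-126\right)^{2} - -1386}{6434} = \left(-6 + 15876 + 1386\right) \frac{1}{6434} = 17256 \cdot \frac{1}{6434} = \frac{8628}{3217}$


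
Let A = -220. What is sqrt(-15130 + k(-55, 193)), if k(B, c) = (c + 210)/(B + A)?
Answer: I*sqrt(45772683)/55 ≈ 123.01*I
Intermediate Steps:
k(B, c) = (210 + c)/(-220 + B) (k(B, c) = (c + 210)/(B - 220) = (210 + c)/(-220 + B))
sqrt(-15130 + k(-55, 193)) = sqrt(-15130 + (210 + 193)/(-220 - 55)) = sqrt(-15130 + 403/(-275)) = sqrt(-15130 - 1/275*403) = sqrt(-15130 - 403/275) = sqrt(-4161153/275) = I*sqrt(45772683)/55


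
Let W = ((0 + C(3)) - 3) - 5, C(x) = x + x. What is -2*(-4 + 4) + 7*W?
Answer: -14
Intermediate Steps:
C(x) = 2*x
W = -2 (W = ((0 + 2*3) - 3) - 5 = ((0 + 6) - 3) - 5 = (6 - 3) - 5 = 3 - 5 = -2)
-2*(-4 + 4) + 7*W = -2*(-4 + 4) + 7*(-2) = -2*0 - 14 = 0 - 14 = -14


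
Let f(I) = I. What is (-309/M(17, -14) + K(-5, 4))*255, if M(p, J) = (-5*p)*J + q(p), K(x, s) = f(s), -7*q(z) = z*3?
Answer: 464295/487 ≈ 953.38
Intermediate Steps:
q(z) = -3*z/7 (q(z) = -z*3/7 = -3*z/7)
K(x, s) = s
M(p, J) = -3*p/7 - 5*J*p (M(p, J) = (-5*p)*J - 3*p/7 = -5*J*p - 3*p/7 = -3*p/7 - 5*J*p)
(-309/M(17, -14) + K(-5, 4))*255 = (-309*7/(17*(-3 - 35*(-14))) + 4)*255 = (-309*7/(17*(-3 + 490)) + 4)*255 = (-309/((⅐)*17*487) + 4)*255 = (-309/8279/7 + 4)*255 = (-309*7/8279 + 4)*255 = (-2163/8279 + 4)*255 = (30953/8279)*255 = 464295/487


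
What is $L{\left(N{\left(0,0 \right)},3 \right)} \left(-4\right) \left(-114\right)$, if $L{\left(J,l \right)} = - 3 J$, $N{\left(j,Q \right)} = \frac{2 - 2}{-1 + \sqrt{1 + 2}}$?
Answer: $0$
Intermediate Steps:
$N{\left(j,Q \right)} = 0$ ($N{\left(j,Q \right)} = \frac{0}{-1 + \sqrt{3}} = 0$)
$L{\left(N{\left(0,0 \right)},3 \right)} \left(-4\right) \left(-114\right) = \left(-3\right) 0 \left(-4\right) \left(-114\right) = 0 \left(-4\right) \left(-114\right) = 0 \left(-114\right) = 0$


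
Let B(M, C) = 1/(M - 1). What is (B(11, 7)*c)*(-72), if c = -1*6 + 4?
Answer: 72/5 ≈ 14.400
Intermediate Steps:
B(M, C) = 1/(-1 + M)
c = -2 (c = -6 + 4 = -2)
(B(11, 7)*c)*(-72) = (-2/(-1 + 11))*(-72) = (-2/10)*(-72) = ((⅒)*(-2))*(-72) = -⅕*(-72) = 72/5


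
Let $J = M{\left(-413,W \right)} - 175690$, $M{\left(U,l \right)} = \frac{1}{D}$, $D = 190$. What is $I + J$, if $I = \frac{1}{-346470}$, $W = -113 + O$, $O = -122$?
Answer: $- \frac{578277468536}{3291465} \approx -1.7569 \cdot 10^{5}$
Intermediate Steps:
$W = -235$ ($W = -113 - 122 = -235$)
$M{\left(U,l \right)} = \frac{1}{190}$
$I = - \frac{1}{346470} \approx -2.8863 \cdot 10^{-6}$
$J = - \frac{33381099}{190}$ ($J = \frac{1}{190} - 175690 = - \frac{33381099}{190} \approx -1.7569 \cdot 10^{5}$)
$I + J = - \frac{1}{346470} - \frac{33381099}{190} = - \frac{578277468536}{3291465}$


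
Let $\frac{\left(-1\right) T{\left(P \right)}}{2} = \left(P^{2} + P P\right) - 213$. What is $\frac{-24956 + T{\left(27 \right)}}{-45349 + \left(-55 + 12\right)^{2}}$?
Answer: $\frac{13723}{21750} \approx 0.63094$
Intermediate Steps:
$T{\left(P \right)} = 426 - 4 P^{2}$ ($T{\left(P \right)} = - 2 \left(\left(P^{2} + P P\right) - 213\right) = - 2 \left(\left(P^{2} + P^{2}\right) - 213\right) = - 2 \left(2 P^{2} - 213\right) = - 2 \left(-213 + 2 P^{2}\right) = 426 - 4 P^{2}$)
$\frac{-24956 + T{\left(27 \right)}}{-45349 + \left(-55 + 12\right)^{2}} = \frac{-24956 + \left(426 - 4 \cdot 27^{2}\right)}{-45349 + \left(-55 + 12\right)^{2}} = \frac{-24956 + \left(426 - 2916\right)}{-45349 + \left(-43\right)^{2}} = \frac{-24956 + \left(426 - 2916\right)}{-45349 + 1849} = \frac{-24956 - 2490}{-43500} = \left(-27446\right) \left(- \frac{1}{43500}\right) = \frac{13723}{21750}$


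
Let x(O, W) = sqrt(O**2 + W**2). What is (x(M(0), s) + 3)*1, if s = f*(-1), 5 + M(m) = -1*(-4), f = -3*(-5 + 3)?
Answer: 3 + sqrt(37) ≈ 9.0828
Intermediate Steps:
f = 6 (f = -3*(-2) = 6)
M(m) = -1 (M(m) = -5 - 1*(-4) = -5 + 4 = -1)
s = -6 (s = 6*(-1) = -6)
(x(M(0), s) + 3)*1 = (sqrt((-1)**2 + (-6)**2) + 3)*1 = (sqrt(1 + 36) + 3)*1 = (sqrt(37) + 3)*1 = (3 + sqrt(37))*1 = 3 + sqrt(37)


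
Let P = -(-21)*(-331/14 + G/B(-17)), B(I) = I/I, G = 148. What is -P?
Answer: -5223/2 ≈ -2611.5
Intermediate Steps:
B(I) = 1
P = 5223/2 (P = -(-21)*(-331/14 + 148/1) = -(-21)*(-331*1/14 + 148*1) = -(-21)*(-331/14 + 148) = -(-21)*1741/14 = -21*(-1741/14) = 5223/2 ≈ 2611.5)
-P = -1*5223/2 = -5223/2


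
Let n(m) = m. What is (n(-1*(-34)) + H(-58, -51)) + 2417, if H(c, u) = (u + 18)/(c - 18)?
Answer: 186309/76 ≈ 2451.4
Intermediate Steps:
H(c, u) = (18 + u)/(-18 + c)
(n(-1*(-34)) + H(-58, -51)) + 2417 = (-1*(-34) + (18 - 51)/(-18 - 58)) + 2417 = (34 - 33/(-76)) + 2417 = (34 - 1/76*(-33)) + 2417 = (34 + 33/76) + 2417 = 2617/76 + 2417 = 186309/76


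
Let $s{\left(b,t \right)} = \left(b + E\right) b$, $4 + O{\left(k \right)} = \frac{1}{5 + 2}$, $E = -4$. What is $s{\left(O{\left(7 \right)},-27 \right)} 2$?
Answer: $\frac{2970}{49} \approx 60.612$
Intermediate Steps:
$O{\left(k \right)} = - \frac{27}{7}$ ($O{\left(k \right)} = -4 + \frac{1}{5 + 2} = -4 + \frac{1}{7} = - \frac{27}{7}$)
$s{\left(b,t \right)} = b \left(-4 + b\right)$ ($s{\left(b,t \right)} = \left(b - 4\right) b = \left(-4 + b\right) b = b \left(-4 + b\right)$)
$s{\left(O{\left(7 \right)},-27 \right)} 2 = - \frac{27 \left(-4 - \frac{27}{7}\right)}{7} \cdot 2 = \left(- \frac{27}{7}\right) \left(- \frac{55}{7}\right) 2 = \frac{1485}{49} \cdot 2 = \frac{2970}{49}$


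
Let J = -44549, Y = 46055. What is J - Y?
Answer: -90604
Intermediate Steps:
J - Y = -44549 - 1*46055 = -44549 - 46055 = -90604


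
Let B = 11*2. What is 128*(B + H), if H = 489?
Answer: 65408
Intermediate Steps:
B = 22
128*(B + H) = 128*(22 + 489) = 128*511 = 65408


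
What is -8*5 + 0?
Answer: -40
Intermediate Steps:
-8*5 + 0 = -40 + 0 = -40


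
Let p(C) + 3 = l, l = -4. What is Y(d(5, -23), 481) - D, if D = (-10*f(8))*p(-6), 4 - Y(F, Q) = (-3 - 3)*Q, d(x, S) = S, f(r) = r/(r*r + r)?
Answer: 25940/9 ≈ 2882.2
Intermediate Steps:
f(r) = r/(r + r**2) (f(r) = r/(r**2 + r) = r/(r + r**2))
p(C) = -7 (p(C) = -3 - 4 = -7)
Y(F, Q) = 4 + 6*Q (Y(F, Q) = 4 - (-3 - 3)*Q = 4 - (-6)*Q = 4 + 6*Q)
D = 70/9 (D = -10/(1 + 8)*(-7) = -10/9*(-7) = 70/9 ≈ 7.7778)
Y(d(5, -23), 481) - D = (4 + 6*481) - 1*70/9 = (4 + 2886) - 70/9 = 2890 - 70/9 = 25940/9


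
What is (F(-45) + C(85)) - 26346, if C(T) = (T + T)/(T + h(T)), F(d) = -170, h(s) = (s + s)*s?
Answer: -4534234/171 ≈ -26516.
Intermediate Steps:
h(s) = 2*s**2 (h(s) = (2*s)*s = 2*s**2)
C(T) = 2*T/(T + 2*T**2) (C(T) = (T + T)/(T + 2*T**2) = (2*T)/(T + 2*T**2) = 2*T/(T + 2*T**2))
(F(-45) + C(85)) - 26346 = (-170 + 2/(1 + 2*85)) - 26346 = (-170 + 2/(1 + 170)) - 26346 = (-170 + 2/171) - 26346 = -29068/171 - 26346 = -4534234/171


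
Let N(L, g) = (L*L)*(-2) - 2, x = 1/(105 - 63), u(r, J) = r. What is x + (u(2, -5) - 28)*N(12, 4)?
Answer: 316681/42 ≈ 7540.0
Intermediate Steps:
x = 1/42 ≈ 0.023810
N(L, g) = -2 - 2*L² (N(L, g) = L²*(-2) - 2 = -2*L² - 2 = -2 - 2*L²)
x + (u(2, -5) - 28)*N(12, 4) = 1/42 + (2 - 28)*(-2 - 2*12²) = 1/42 - 26*(-2 - 2*144) = 1/42 - 26*(-2 - 288) = 1/42 - 26*(-290) = 1/42 + 7540 = 316681/42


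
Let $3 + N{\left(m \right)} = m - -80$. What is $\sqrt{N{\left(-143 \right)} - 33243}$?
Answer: $3 i \sqrt{3701} \approx 182.51 i$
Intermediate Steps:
$N{\left(m \right)} = 77 + m$ ($N{\left(m \right)} = -3 + \left(m - -80\right) = -3 + \left(m + 80\right) = -3 + \left(80 + m\right) = 77 + m$)
$\sqrt{N{\left(-143 \right)} - 33243} = \sqrt{\left(77 - 143\right) - 33243} = \sqrt{-66 - 33243} = \sqrt{-33309} = 3 i \sqrt{3701}$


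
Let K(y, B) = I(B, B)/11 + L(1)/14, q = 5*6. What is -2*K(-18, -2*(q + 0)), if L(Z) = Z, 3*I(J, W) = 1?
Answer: -47/231 ≈ -0.20346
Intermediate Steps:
q = 30
I(J, W) = ⅓ (I(J, W) = (⅓)*1 = ⅓)
K(y, B) = 47/462 (K(y, B) = (⅓)/11 + 1/14 = (⅓)*(1/11) + 1*(1/14) = 1/33 + 1/14 = 47/462)
-2*K(-18, -2*(q + 0)) = -2*47/462 = -47/231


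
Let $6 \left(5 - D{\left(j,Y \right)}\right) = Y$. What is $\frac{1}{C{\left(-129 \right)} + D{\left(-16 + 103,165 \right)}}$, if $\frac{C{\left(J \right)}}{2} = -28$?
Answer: $- \frac{2}{157} \approx -0.012739$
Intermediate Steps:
$C{\left(J \right)} = -56$ ($C{\left(J \right)} = 2 \left(-28\right) = -56$)
$D{\left(j,Y \right)} = 5 - \frac{Y}{6}$
$\frac{1}{C{\left(-129 \right)} + D{\left(-16 + 103,165 \right)}} = \frac{1}{-56 + \left(5 - \frac{55}{2}\right)} = \frac{1}{-56 - \frac{45}{2}} = \frac{1}{- \frac{157}{2}} = - \frac{2}{157}$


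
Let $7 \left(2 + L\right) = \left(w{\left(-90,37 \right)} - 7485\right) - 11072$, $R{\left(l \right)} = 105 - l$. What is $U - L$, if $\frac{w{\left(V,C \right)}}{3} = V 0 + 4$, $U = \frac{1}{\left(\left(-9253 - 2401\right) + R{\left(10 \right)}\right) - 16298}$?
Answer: $\frac{516998056}{194999} \approx 2651.3$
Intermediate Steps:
$U = - \frac{1}{27857}$ ($U = \frac{1}{\left(\left(-9253 - 2401\right) + \left(105 - 10\right)\right) - 16298} = \frac{1}{\left(-11654 + \left(105 - 10\right)\right) - 16298} = \frac{1}{\left(-11654 + 95\right) - 16298} = \frac{1}{-11559 - 16298} = \frac{1}{-27857} = - \frac{1}{27857} \approx -3.5898 \cdot 10^{-5}$)
$w{\left(V,C \right)} = 12$ ($w{\left(V,C \right)} = 3 \left(V 0 + 4\right) = 3 \left(0 + 4\right) = 3 \cdot 4 = 12$)
$L = - \frac{18559}{7}$ ($L = -2 + \frac{\left(12 - 7485\right) - 11072}{7} = -2 + \frac{-7473 - 11072}{7} = -2 + \frac{1}{7} \left(-18545\right) = -2 - \frac{18545}{7} = - \frac{18559}{7} \approx -2651.3$)
$U - L = - \frac{1}{27857} - - \frac{18559}{7} = - \frac{1}{27857} + \frac{18559}{7} = \frac{516998056}{194999}$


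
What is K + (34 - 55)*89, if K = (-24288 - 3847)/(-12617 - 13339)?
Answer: -48483629/25956 ≈ -1867.9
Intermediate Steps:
K = 28135/25956 (K = -28135/(-25956) = -28135*(-1/25956) = 28135/25956 ≈ 1.0840)
K + (34 - 55)*89 = 28135/25956 + (34 - 55)*89 = 28135/25956 - 21*89 = 28135/25956 - 1869 = -48483629/25956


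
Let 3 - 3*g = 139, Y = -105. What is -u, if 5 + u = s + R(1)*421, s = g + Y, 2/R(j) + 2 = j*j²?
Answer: 2992/3 ≈ 997.33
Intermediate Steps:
R(j) = 2/(-2 + j³) (R(j) = 2/(-2 + j*j²) = 2/(-2 + j³))
g = -136/3 (g = 1 - ⅓*139 = 1 - 139/3 = -136/3 ≈ -45.333)
s = -451/3 (s = -136/3 - 105 = -451/3 ≈ -150.33)
u = -2992/3 (u = -5 + (-451/3 + (2/(-2 + 1³))*421) = -5 + (-451/3 + (2/(-2 + 1))*421) = -5 + (-451/3 + (2/(-1))*421) = -5 + (-451/3 + (2*(-1))*421) = -5 + (-451/3 - 2*421) = -5 + (-451/3 - 842) = -5 - 2977/3 = -2992/3 ≈ -997.33)
-u = -1*(-2992/3) = 2992/3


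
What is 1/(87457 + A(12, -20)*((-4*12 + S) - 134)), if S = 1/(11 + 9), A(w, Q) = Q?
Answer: 1/91096 ≈ 1.0977e-5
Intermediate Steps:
S = 1/20 ≈ 0.050000
1/(87457 + A(12, -20)*((-4*12 + S) - 134)) = 1/(87457 - 20*((-4*12 + 1/20) - 134)) = 1/(87457 - 20*((-48 + 1/20) - 134)) = 1/(87457 - 20*(-959/20 - 134)) = 1/(87457 - 20*(-3639/20)) = 1/(87457 + 3639) = 1/91096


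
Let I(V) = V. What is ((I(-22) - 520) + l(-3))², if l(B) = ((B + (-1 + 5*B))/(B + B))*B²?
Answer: 1054729/4 ≈ 2.6368e+5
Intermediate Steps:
l(B) = B*(-1 + 6*B)/2 (l(B) = ((-1 + 6*B)/((2*B)))*B² = ((-1 + 6*B)*(1/(2*B)))*B² = ((-1 + 6*B)/(2*B))*B² = B*(-1 + 6*B)/2)
((I(-22) - 520) + l(-3))² = ((-22 - 520) + (½)*(-3)*(-1 + 6*(-3)))² = (-542 + (½)*(-3)*(-1 - 18))² = (-542 + (½)*(-3)*(-19))² = (-542 + 57/2)² = (-1027/2)² = 1054729/4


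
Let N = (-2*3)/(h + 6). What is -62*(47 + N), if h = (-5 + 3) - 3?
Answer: -2542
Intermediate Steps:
h = -5 (h = -2 - 3 = -5)
N = -6 (N = (-2*3)/(-5 + 6) = -6/1 = -6*1 = -6)
-62*(47 + N) = -62*(47 - 6) = -62*41 = -2542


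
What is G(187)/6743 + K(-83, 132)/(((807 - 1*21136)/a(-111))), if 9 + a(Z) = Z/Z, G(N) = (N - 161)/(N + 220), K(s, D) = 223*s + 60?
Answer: -405051103838/55790927929 ≈ -7.2602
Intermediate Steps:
K(s, D) = 60 + 223*s
G(N) = (-161 + N)/(220 + N)
a(Z) = -8 (a(Z) = -9 + Z/Z = -9 + 1 = -8)
G(187)/6743 + K(-83, 132)/(((807 - 1*21136)/a(-111))) = ((-161 + 187)/(220 + 187))/6743 + (60 + 223*(-83))/(((807 - 1*21136)/(-8))) = (26/407)*(1/6743) + (60 - 18509)/(((807 - 21136)*(-⅛))) = ((1/407)*26)*(1/6743) - 18449/((-20329*(-⅛))) = (26/407)*(1/6743) - 18449/20329/8 = 26/2744401 - 18449*8/20329 = 26/2744401 - 147592/20329 = -405051103838/55790927929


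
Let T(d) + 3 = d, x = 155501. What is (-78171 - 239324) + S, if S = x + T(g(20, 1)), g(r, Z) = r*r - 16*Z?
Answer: -161613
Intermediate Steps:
g(r, Z) = r**2 - 16*Z
T(d) = -3 + d
S = 155882 (S = 155501 + (-3 + (20**2 - 16*1)) = 155501 + (-3 + (400 - 16)) = 155501 + (-3 + 384) = 155501 + 381 = 155882)
(-78171 - 239324) + S = (-78171 - 239324) + 155882 = -317495 + 155882 = -161613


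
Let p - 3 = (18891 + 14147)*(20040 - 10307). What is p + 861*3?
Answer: 321561440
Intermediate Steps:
p = 321558857 (p = 3 + (18891 + 14147)*(20040 - 10307) = 3 + 33038*9733 = 3 + 321558854 = 321558857)
p + 861*3 = 321558857 + 861*3 = 321558857 + 2583 = 321561440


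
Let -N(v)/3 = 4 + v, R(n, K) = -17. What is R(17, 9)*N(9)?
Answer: 663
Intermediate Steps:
N(v) = -12 - 3*v (N(v) = -3*(4 + v) = -12 - 3*v)
R(17, 9)*N(9) = -17*(-12 - 3*9) = -17*(-12 - 27) = -17*(-39) = 663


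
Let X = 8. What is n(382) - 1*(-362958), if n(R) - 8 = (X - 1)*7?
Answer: 363015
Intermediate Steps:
n(R) = 57 (n(R) = 8 + (8 - 1)*7 = 8 + 7*7 = 8 + 49 = 57)
n(382) - 1*(-362958) = 57 - 1*(-362958) = 57 + 362958 = 363015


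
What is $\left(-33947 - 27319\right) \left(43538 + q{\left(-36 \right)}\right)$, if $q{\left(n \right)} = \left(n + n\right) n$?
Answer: $-2826200580$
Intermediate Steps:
$q{\left(n \right)} = 2 n^{2}$ ($q{\left(n \right)} = 2 n n = 2 n^{2}$)
$\left(-33947 - 27319\right) \left(43538 + q{\left(-36 \right)}\right) = \left(-33947 - 27319\right) \left(43538 + 2 \left(-36\right)^{2}\right) = - 61266 \left(43538 + 2 \cdot 1296\right) = - 61266 \left(43538 + 2592\right) = \left(-61266\right) 46130 = -2826200580$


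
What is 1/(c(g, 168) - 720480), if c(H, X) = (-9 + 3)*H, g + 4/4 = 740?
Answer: -1/724914 ≈ -1.3795e-6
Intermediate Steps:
g = 739 (g = -1 + 740 = 739)
c(H, X) = -6*H
1/(c(g, 168) - 720480) = 1/(-6*739 - 720480) = 1/(-4434 - 720480) = 1/(-724914) = -1/724914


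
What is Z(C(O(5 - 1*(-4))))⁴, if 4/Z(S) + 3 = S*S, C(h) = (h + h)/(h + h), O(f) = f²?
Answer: 16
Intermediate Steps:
C(h) = 1 (C(h) = (2*h)/((2*h)) = (2*h)*(1/(2*h)) = 1)
Z(S) = 4/(-3 + S²) (Z(S) = 4/(-3 + S*S) = 4/(-3 + S²))
Z(C(O(5 - 1*(-4))))⁴ = (4/(-3 + 1²))⁴ = (4/(-3 + 1))⁴ = (4/(-2))⁴ = (4*(-½))⁴ = (-2)⁴ = 16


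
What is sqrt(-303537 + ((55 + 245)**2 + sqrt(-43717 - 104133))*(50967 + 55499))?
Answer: sqrt(9581636463 + 532330*I*sqrt(5914)) ≈ 97886.0 + 209.1*I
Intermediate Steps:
sqrt(-303537 + ((55 + 245)**2 + sqrt(-43717 - 104133))*(50967 + 55499)) = sqrt(-303537 + (300**2 + sqrt(-147850))*106466) = sqrt(-303537 + (90000 + 5*I*sqrt(5914))*106466) = sqrt(-303537 + (9581940000 + 532330*I*sqrt(5914))) = sqrt(9581636463 + 532330*I*sqrt(5914))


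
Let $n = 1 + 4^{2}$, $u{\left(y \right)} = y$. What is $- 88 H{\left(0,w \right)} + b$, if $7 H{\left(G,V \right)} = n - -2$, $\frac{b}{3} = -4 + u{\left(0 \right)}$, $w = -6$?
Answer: $- \frac{1756}{7} \approx -250.86$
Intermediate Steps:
$b = -12$ ($b = 3 \left(-4 + 0\right) = 3 \left(-4\right) = -12$)
$n = 17$ ($n = 1 + 16 = 17$)
$H{\left(G,V \right)} = \frac{19}{7}$ ($H{\left(G,V \right)} = \frac{17 - -2}{7} = \frac{17 + 2}{7} = \frac{1}{7} \cdot 19 = \frac{19}{7}$)
$- 88 H{\left(0,w \right)} + b = \left(-88\right) \frac{19}{7} - 12 = - \frac{1672}{7} - 12 = - \frac{1756}{7}$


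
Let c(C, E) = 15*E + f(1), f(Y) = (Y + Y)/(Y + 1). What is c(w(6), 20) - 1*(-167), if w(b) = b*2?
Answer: 468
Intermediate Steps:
f(Y) = 2*Y/(1 + Y) (f(Y) = (2*Y)/(1 + Y) = 2*Y/(1 + Y))
w(b) = 2*b
c(C, E) = 1 + 15*E (c(C, E) = 15*E + 2*1/(1 + 1) = 15*E + 2*1/2 = 15*E + 2*1*(½) = 15*E + 1 = 1 + 15*E)
c(w(6), 20) - 1*(-167) = (1 + 15*20) - 1*(-167) = (1 + 300) + 167 = 301 + 167 = 468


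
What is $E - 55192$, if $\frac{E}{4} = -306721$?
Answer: $-1282076$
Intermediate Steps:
$E = -1226884$ ($E = 4 \left(-306721\right) = -1226884$)
$E - 55192 = -1226884 - 55192 = -1282076$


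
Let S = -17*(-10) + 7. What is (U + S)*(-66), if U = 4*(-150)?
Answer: 27918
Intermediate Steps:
U = -600
S = 177 (S = 170 + 7 = 177)
(U + S)*(-66) = (-600 + 177)*(-66) = -423*(-66) = 27918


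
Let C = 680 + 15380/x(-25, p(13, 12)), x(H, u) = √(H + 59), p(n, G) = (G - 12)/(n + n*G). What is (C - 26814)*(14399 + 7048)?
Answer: -560495898 + 164927430*√34/17 ≈ -5.0393e+8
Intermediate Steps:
p(n, G) = (-12 + G)/(n + G*n)
x(H, u) = √(59 + H)
C = 680 + 7690*√34/17 (C = 680 + 15380/(√(59 - 25)) = 680 + 15380/(√34) = 680 + 15380*(√34/34) = 680 + 7690*√34/17 ≈ 3317.6)
(C - 26814)*(14399 + 7048) = ((680 + 7690*√34/17) - 26814)*(14399 + 7048) = (-26134 + 7690*√34/17)*21447 = -560495898 + 164927430*√34/17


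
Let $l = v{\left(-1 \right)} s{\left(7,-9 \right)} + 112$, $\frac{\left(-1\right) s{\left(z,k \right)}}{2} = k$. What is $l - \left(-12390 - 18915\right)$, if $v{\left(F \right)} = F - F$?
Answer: $31417$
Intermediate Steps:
$s{\left(z,k \right)} = - 2 k$
$v{\left(F \right)} = 0$
$l = 112$ ($l = 0 \left(\left(-2\right) \left(-9\right)\right) + 112 = 0 \cdot 18 + 112 = 0 + 112 = 112$)
$l - \left(-12390 - 18915\right) = 112 - \left(-12390 - 18915\right) = 112 - -31305 = 112 + 31305 = 31417$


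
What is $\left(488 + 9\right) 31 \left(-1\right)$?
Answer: $-15407$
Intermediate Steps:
$\left(488 + 9\right) 31 \left(-1\right) = 497 \left(-31\right) = -15407$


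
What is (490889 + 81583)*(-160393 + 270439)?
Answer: 62998253712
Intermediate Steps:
(490889 + 81583)*(-160393 + 270439) = 572472*110046 = 62998253712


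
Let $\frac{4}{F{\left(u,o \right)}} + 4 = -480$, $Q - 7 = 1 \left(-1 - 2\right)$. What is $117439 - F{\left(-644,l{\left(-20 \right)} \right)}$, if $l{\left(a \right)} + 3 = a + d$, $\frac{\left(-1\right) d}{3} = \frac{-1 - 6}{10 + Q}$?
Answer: $\frac{14210120}{121} \approx 1.1744 \cdot 10^{5}$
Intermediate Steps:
$Q = 4$ ($Q = 7 + 1 \left(-1 - 2\right) = 7 + 1 \left(-3\right) = 7 - 3 = 4$)
$d = \frac{3}{2}$ ($d = - 3 \frac{-1 - 6}{10 + 4} = - 3 \left(- \frac{7}{14}\right) = - 3 \left(\left(-7\right) \frac{1}{14}\right) = \left(-3\right) \left(- \frac{1}{2}\right) = \frac{3}{2} \approx 1.5$)
$l{\left(a \right)} = - \frac{3}{2} + a$ ($l{\left(a \right)} = -3 + \left(a + \frac{3}{2}\right) = -3 + \left(\frac{3}{2} + a\right) = - \frac{3}{2} + a$)
$F{\left(u,o \right)} = - \frac{1}{121}$ ($F{\left(u,o \right)} = \frac{4}{-4 - 480} = \frac{4}{-484} = 4 \left(- \frac{1}{484}\right) = - \frac{1}{121}$)
$117439 - F{\left(-644,l{\left(-20 \right)} \right)} = 117439 - - \frac{1}{121} = 117439 + \frac{1}{121} = \frac{14210120}{121}$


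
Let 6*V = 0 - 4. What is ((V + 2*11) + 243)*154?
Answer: 122122/3 ≈ 40707.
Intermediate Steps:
V = -2/3 (V = (0 - 4)/6 = (1/6)*(-4) = -2/3 ≈ -0.66667)
((V + 2*11) + 243)*154 = ((-2/3 + 2*11) + 243)*154 = ((-2/3 + 22) + 243)*154 = (64/3 + 243)*154 = (793/3)*154 = 122122/3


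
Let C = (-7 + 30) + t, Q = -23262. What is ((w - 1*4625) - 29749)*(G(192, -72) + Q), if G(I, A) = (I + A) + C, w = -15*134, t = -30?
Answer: 842253216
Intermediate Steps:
w = -2010
C = -7 (C = (-7 + 30) - 30 = 23 - 30 = -7)
G(I, A) = -7 + A + I (G(I, A) = (I + A) - 7 = (A + I) - 7 = -7 + A + I)
((w - 1*4625) - 29749)*(G(192, -72) + Q) = ((-2010 - 1*4625) - 29749)*((-7 - 72 + 192) - 23262) = ((-2010 - 4625) - 29749)*(113 - 23262) = (-6635 - 29749)*(-23149) = -36384*(-23149) = 842253216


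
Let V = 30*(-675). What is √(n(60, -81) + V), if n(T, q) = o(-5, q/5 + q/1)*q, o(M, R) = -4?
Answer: 9*I*√246 ≈ 141.16*I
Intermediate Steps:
V = -20250
n(T, q) = -4*q
√(n(60, -81) + V) = √(-4*(-81) - 20250) = √(324 - 20250) = √(-19926) = 9*I*√246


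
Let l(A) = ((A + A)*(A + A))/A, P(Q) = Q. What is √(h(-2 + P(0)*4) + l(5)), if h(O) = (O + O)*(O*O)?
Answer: 2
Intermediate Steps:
h(O) = 2*O³ (h(O) = (2*O)*O² = 2*O³)
l(A) = 4*A (l(A) = ((2*A)*(2*A))/A = (4*A²)/A = 4*A)
√(h(-2 + P(0)*4) + l(5)) = √(2*(-2 + 0*4)³ + 4*5) = √(2*(-2 + 0)³ + 20) = √(2*(-2)³ + 20) = √(2*(-8) + 20) = √(-16 + 20) = √4 = 2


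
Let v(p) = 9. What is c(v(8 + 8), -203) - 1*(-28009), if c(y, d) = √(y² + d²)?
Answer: 28009 + √41290 ≈ 28212.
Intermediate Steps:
c(y, d) = √(d² + y²)
c(v(8 + 8), -203) - 1*(-28009) = √((-203)² + 9²) - 1*(-28009) = √(41209 + 81) + 28009 = √41290 + 28009 = 28009 + √41290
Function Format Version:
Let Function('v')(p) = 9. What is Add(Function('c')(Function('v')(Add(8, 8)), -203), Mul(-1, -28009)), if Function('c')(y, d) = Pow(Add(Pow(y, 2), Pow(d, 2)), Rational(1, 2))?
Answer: Add(28009, Pow(41290, Rational(1, 2))) ≈ 28212.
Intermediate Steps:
Function('c')(y, d) = Pow(Add(Pow(d, 2), Pow(y, 2)), Rational(1, 2))
Add(Function('c')(Function('v')(Add(8, 8)), -203), Mul(-1, -28009)) = Add(Pow(Add(Pow(-203, 2), Pow(9, 2)), Rational(1, 2)), Mul(-1, -28009)) = Add(Pow(Add(41209, 81), Rational(1, 2)), 28009) = Add(Pow(41290, Rational(1, 2)), 28009) = Add(28009, Pow(41290, Rational(1, 2)))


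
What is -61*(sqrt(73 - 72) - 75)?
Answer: 4514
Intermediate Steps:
-61*(sqrt(73 - 72) - 75) = -61*(sqrt(1) - 75) = -61*(1 - 75) = -61*(-74) = 4514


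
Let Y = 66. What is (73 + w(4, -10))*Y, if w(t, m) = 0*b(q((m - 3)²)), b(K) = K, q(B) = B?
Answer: 4818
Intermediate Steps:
w(t, m) = 0 (w(t, m) = 0*(m - 3)² = 0*(-3 + m)² = 0)
(73 + w(4, -10))*Y = (73 + 0)*66 = 73*66 = 4818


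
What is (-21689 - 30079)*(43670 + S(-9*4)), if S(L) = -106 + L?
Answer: -2253357504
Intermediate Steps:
(-21689 - 30079)*(43670 + S(-9*4)) = (-21689 - 30079)*(43670 + (-106 - 9*4)) = -51768*(43670 + (-106 - 36)) = -51768*(43670 - 142) = -51768*43528 = -2253357504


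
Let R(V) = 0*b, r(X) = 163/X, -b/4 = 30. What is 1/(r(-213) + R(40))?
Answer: -213/163 ≈ -1.3067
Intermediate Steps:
b = -120 (b = -4*30 = -120)
R(V) = 0 (R(V) = 0*(-120) = 0)
1/(r(-213) + R(40)) = 1/(163/(-213) + 0) = 1/(163*(-1/213) + 0) = 1/(-163/213 + 0) = 1/(-163/213) = -213/163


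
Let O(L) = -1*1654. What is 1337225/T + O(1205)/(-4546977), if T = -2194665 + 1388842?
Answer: -6078998487583/3664058647071 ≈ -1.6591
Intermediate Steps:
O(L) = -1654
T = -805823
1337225/T + O(1205)/(-4546977) = 1337225/(-805823) - 1654/(-4546977) = 1337225*(-1/805823) - 1654*(-1/4546977) = -1337225/805823 + 1654/4546977 = -6078998487583/3664058647071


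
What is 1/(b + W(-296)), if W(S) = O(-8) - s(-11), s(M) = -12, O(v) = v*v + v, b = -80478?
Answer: -1/80410 ≈ -1.2436e-5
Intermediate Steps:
O(v) = v + v² (O(v) = v² + v = v + v²)
W(S) = 68 (W(S) = -8*(1 - 8) - 1*(-12) = -8*(-7) + 12 = 56 + 12 = 68)
1/(b + W(-296)) = 1/(-80478 + 68) = 1/(-80410) = -1/80410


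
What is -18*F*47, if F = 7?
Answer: -5922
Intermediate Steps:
-18*F*47 = -18*7*47 = -126*47 = -5922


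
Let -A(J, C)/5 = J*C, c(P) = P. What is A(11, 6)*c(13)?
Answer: -4290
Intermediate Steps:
A(J, C) = -5*C*J (A(J, C) = -5*J*C = -5*C*J)
A(11, 6)*c(13) = -5*6*11*13 = -330*13 = -4290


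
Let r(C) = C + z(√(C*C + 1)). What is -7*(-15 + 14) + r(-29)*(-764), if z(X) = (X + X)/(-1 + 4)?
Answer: 22163 - 1528*√842/3 ≈ 7383.6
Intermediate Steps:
z(X) = 2*X/3 (z(X) = (2*X)/3 = (2*X)*(⅓) = 2*X/3)
r(C) = C + 2*√(1 + C²)/3 (r(C) = C + 2*√(C*C + 1)/3 = C + 2*√(C² + 1)/3 = C + 2*√(1 + C²)/3)
-7*(-15 + 14) + r(-29)*(-764) = -7*(-15 + 14) + (-29 + 2*√(1 + (-29)²)/3)*(-764) = -7*(-1) + (-29 + 2*√(1 + 841)/3)*(-764) = 7 + (-29 + 2*√842/3)*(-764) = 7 + (22156 - 1528*√842/3) = 22163 - 1528*√842/3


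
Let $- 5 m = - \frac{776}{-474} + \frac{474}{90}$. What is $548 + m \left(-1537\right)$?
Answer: $\frac{5273699}{1975} \approx 2670.2$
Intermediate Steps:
$m = - \frac{2727}{1975}$ ($m = - \frac{- \frac{776}{-474} + \frac{474}{90}}{5} = - \frac{\left(-776\right) \left(- \frac{1}{474}\right) + 474 \cdot \frac{1}{90}}{5} = - \frac{\frac{388}{237} + \frac{79}{15}}{5} = \left(- \frac{1}{5}\right) \frac{2727}{395} = - \frac{2727}{1975} \approx -1.3808$)
$548 + m \left(-1537\right) = 548 - - \frac{4191399}{1975} = 548 + \frac{4191399}{1975} = \frac{5273699}{1975}$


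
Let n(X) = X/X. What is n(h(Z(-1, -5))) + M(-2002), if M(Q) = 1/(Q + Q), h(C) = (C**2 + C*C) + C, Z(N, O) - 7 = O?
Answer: 4003/4004 ≈ 0.99975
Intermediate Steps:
Z(N, O) = 7 + O
h(C) = C + 2*C**2 (h(C) = (C**2 + C**2) + C = 2*C**2 + C = C + 2*C**2)
M(Q) = 1/(2*Q)
n(X) = 1
n(h(Z(-1, -5))) + M(-2002) = 1 + (1/2)/(-2002) = 1 + (1/2)*(-1/2002) = 1 - 1/4004 = 4003/4004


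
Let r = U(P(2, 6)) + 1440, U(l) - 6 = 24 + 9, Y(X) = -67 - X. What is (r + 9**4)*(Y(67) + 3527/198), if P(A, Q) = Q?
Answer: -30826700/33 ≈ -9.3414e+5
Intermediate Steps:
U(l) = 39 (U(l) = 6 + (24 + 9) = 6 + 33 = 39)
r = 1479 (r = 39 + 1440 = 1479)
(r + 9**4)*(Y(67) + 3527/198) = (1479 + 9**4)*((-67 - 1*67) + 3527/198) = (1479 + 6561)*((-67 - 67) + 3527*(1/198)) = 8040*(-134 + 3527/198) = 8040*(-23005/198) = -30826700/33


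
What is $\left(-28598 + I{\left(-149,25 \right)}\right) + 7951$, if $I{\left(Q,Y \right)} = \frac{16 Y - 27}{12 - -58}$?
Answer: $- \frac{1444917}{70} \approx -20642.0$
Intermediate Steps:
$I{\left(Q,Y \right)} = - \frac{27}{70} + \frac{8 Y}{35}$ ($I{\left(Q,Y \right)} = \frac{-27 + 16 Y}{12 + 58} = \frac{-27 + 16 Y}{70} = \left(-27 + 16 Y\right) \frac{1}{70} = - \frac{27}{70} + \frac{8 Y}{35}$)
$\left(-28598 + I{\left(-149,25 \right)}\right) + 7951 = \left(-28598 + \left(- \frac{27}{70} + \frac{8}{35} \cdot 25\right)\right) + 7951 = \left(-28598 + \left(- \frac{27}{70} + \frac{40}{7}\right)\right) + 7951 = \left(-28598 + \frac{373}{70}\right) + 7951 = - \frac{2001487}{70} + 7951 = - \frac{1444917}{70}$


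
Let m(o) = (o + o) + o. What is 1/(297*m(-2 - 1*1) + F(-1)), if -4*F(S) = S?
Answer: -4/10691 ≈ -0.00037415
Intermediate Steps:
F(S) = -S/4
m(o) = 3*o (m(o) = 2*o + o = 3*o)
1/(297*m(-2 - 1*1) + F(-1)) = 1/(297*(3*(-2 - 1*1)) - ¼*(-1)) = 1/(297*(3*(-2 - 1)) + ¼) = 1/(297*(3*(-3)) + ¼) = 1/(297*(-9) + ¼) = 1/(-2673 + ¼) = 1/(-10691/4) = -4/10691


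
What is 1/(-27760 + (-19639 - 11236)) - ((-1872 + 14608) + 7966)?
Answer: -1213861771/58635 ≈ -20702.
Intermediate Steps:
1/(-27760 + (-19639 - 11236)) - ((-1872 + 14608) + 7966) = 1/(-27760 - 30875) - (12736 + 7966) = 1/(-58635) - 1*20702 = -1/58635 - 20702 = -1213861771/58635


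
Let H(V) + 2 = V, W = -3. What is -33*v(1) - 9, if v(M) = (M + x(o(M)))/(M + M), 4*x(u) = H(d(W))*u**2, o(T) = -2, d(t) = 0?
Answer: 15/2 ≈ 7.5000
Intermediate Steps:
H(V) = -2 + V
x(u) = -u**2/2 (x(u) = ((-2 + 0)*u**2)/4 = (-2*u**2)/4 = -u**2/2)
v(M) = (-2 + M)/(2*M) (v(M) = (M - 1/2*(-2)**2)/(M + M) = (M - 1/2*4)/((2*M)) = (M - 2)*(1/(2*M)) = (-2 + M)*(1/(2*M)) = (-2 + M)/(2*M))
-33*v(1) - 9 = -33*(-2 + 1)/(2*1) - 9 = -33*(-1)/2 - 9 = -33*(-1/2) - 9 = 33/2 - 9 = 15/2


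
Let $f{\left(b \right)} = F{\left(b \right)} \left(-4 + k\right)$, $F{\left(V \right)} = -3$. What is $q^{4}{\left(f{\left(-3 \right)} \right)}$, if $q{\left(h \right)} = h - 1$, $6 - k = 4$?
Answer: $625$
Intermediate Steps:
$k = 2$ ($k = 6 - 4 = 2$)
$f{\left(b \right)} = 6$ ($f{\left(b \right)} = - 3 \left(-4 + 2\right) = \left(-3\right) \left(-2\right) = 6$)
$q{\left(h \right)} = -1 + h$
$q^{4}{\left(f{\left(-3 \right)} \right)} = \left(-1 + 6\right)^{4} = 5^{4} = 625$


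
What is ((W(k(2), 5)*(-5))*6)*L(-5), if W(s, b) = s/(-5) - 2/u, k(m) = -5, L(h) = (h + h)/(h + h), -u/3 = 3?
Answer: -110/3 ≈ -36.667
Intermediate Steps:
u = -9 (u = -3*3 = -9)
L(h) = 1 (L(h) = (2*h)/((2*h)) = (2*h)*(1/(2*h)) = 1)
W(s, b) = 2/9 - s/5 (W(s, b) = s/(-5) - 2/(-9) = s*(-⅕) - 2*(-⅑) = -s/5 + 2/9 = 2/9 - s/5)
((W(k(2), 5)*(-5))*6)*L(-5) = (((2/9 - ⅕*(-5))*(-5))*6)*1 = (((2/9 + 1)*(-5))*6)*1 = (((11/9)*(-5))*6)*1 = -55/9*6*1 = -110/3*1 = -110/3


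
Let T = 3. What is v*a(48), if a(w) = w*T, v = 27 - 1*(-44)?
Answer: 10224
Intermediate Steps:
v = 71 (v = 27 + 44 = 71)
a(w) = 3*w (a(w) = w*3 = 3*w)
v*a(48) = 71*(3*48) = 71*144 = 10224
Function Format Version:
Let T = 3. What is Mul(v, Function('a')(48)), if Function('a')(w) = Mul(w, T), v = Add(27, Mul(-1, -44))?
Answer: 10224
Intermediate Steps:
v = 71 (v = Add(27, 44) = 71)
Function('a')(w) = Mul(3, w) (Function('a')(w) = Mul(w, 3) = Mul(3, w))
Mul(v, Function('a')(48)) = Mul(71, Mul(3, 48)) = Mul(71, 144) = 10224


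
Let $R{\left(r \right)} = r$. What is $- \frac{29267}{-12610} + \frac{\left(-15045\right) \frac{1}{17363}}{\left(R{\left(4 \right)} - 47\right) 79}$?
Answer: $\frac{17798135671}{7667674430} \approx 2.3212$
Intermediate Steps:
$- \frac{29267}{-12610} + \frac{\left(-15045\right) \frac{1}{17363}}{\left(R{\left(4 \right)} - 47\right) 79} = - \frac{29267}{-12610} + \frac{\left(-15045\right) \frac{1}{17363}}{\left(4 - 47\right) 79} = \left(-29267\right) \left(- \frac{1}{12610}\right) + \frac{\left(-15045\right) \frac{1}{17363}}{\left(-43\right) 79} = \frac{29267}{12610} - \frac{15045}{17363 \left(-3397\right)} = \frac{29267}{12610} - - \frac{15045}{58982111} = \frac{29267}{12610} + \frac{15045}{58982111} = \frac{17798135671}{7667674430}$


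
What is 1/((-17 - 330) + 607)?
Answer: 1/260 ≈ 0.0038462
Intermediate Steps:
1/((-17 - 330) + 607) = 1/(-347 + 607) = 1/260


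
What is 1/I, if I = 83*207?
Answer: 1/17181 ≈ 5.8204e-5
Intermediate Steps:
I = 17181
1/I = 1/17181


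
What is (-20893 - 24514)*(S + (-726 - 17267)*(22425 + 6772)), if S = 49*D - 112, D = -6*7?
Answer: 23854285517937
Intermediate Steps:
D = -42
S = -2170 (S = 49*(-42) - 112 = -2058 - 112 = -2170)
(-20893 - 24514)*(S + (-726 - 17267)*(22425 + 6772)) = (-20893 - 24514)*(-2170 + (-726 - 17267)*(22425 + 6772)) = -45407*(-2170 - 17993*29197) = -45407*(-2170 - 525341621) = -45407*(-525343791) = 23854285517937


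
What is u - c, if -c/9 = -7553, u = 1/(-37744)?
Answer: -2565723889/37744 ≈ -67977.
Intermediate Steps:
u = -1/37744 ≈ -2.6494e-5
c = 67977 (c = -9*(-7553) = 67977)
u - c = -1/37744 - 1*67977 = -1/37744 - 67977 = -2565723889/37744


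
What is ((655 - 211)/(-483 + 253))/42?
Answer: -37/805 ≈ -0.045963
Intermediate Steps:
((655 - 211)/(-483 + 253))/42 = (444/(-230))/42 = (444*(-1/230))/42 = (1/42)*(-222/115) = -37/805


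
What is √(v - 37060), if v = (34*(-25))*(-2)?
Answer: 4*I*√2210 ≈ 188.04*I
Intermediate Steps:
v = 1700 (v = -850*(-2) = 1700)
√(v - 37060) = √(1700 - 37060) = √(-35360) = 4*I*√2210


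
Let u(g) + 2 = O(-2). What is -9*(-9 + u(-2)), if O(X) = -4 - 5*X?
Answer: 45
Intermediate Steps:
u(g) = 4 (u(g) = -2 + (-4 - 5*(-2)) = -2 + (-4 + 10) = -2 + 6 = 4)
-9*(-9 + u(-2)) = -9*(-9 + 4) = -9*(-5) = 45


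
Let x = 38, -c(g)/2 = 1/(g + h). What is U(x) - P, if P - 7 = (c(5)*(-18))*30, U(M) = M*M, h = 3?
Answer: 1302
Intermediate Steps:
c(g) = -2/(3 + g) (c(g) = -2/(g + 3) = -2/(3 + g))
U(M) = M**2
P = 142 (P = 7 + (-2/(3 + 5)*(-18))*30 = 7 + (-2/8*(-18))*30 = 7 + (-2*1/8*(-18))*30 = 7 - 1/4*(-18)*30 = 7 + (9/2)*30 = 7 + 135 = 142)
U(x) - P = 38**2 - 1*142 = 1444 - 142 = 1302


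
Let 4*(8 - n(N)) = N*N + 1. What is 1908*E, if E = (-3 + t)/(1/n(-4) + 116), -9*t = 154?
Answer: -143895/436 ≈ -330.03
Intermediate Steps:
n(N) = 31/4 - N²/4 (n(N) = 8 - (N*N + 1)/4 = 8 - (N² + 1)/4 = 8 - (1 + N²)/4 = 8 + (-¼ - N²/4) = 31/4 - N²/4)
t = -154/9 (t = -⅑*154 = -154/9 ≈ -17.111)
E = -905/5232 (E = (-3 - 154/9)/(1/(31/4 - ¼*(-4)²) + 116) = -181/(9*(1/(31/4 - ¼*16) + 116)) = -181/(9*(1/(31/4 - 4) + 116)) = -181/(9*(1/(15/4) + 116)) = -181/(9*(4/15 + 116)) = -181/(9*1744/15) = -181/9*15/1744 = -905/5232 ≈ -0.17297)
1908*E = 1908*(-905/5232) = -143895/436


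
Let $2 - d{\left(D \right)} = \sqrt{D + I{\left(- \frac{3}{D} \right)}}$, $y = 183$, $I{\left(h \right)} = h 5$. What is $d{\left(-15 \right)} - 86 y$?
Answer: $-15736 - i \sqrt{14} \approx -15736.0 - 3.7417 i$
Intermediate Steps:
$I{\left(h \right)} = 5 h$
$d{\left(D \right)} = 2 - \sqrt{D - \frac{15}{D}}$ ($d{\left(D \right)} = 2 - \sqrt{D + 5 \left(- \frac{3}{D}\right)} = 2 - \sqrt{D - \frac{15}{D}}$)
$d{\left(-15 \right)} - 86 y = \left(2 - \sqrt{-15 - \frac{15}{-15}}\right) - 15738 = \left(2 - \sqrt{-15 - -1}\right) - 15738 = \left(2 - \sqrt{-15 + 1}\right) - 15738 = \left(2 - \sqrt{-14}\right) - 15738 = \left(2 - i \sqrt{14}\right) - 15738 = -15736 - i \sqrt{14}$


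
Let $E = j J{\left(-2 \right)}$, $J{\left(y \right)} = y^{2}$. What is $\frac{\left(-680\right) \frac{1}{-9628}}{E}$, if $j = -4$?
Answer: $- \frac{85}{19256} \approx -0.0044142$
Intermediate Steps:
$E = -16$ ($E = - 4 \left(-2\right)^{2} = \left(-4\right) 4 = -16$)
$\frac{\left(-680\right) \frac{1}{-9628}}{E} = \frac{\left(-680\right) \frac{1}{-9628}}{-16} = \left(-680\right) \left(- \frac{1}{9628}\right) \left(- \frac{1}{16}\right) = \frac{170}{2407} \left(- \frac{1}{16}\right) = - \frac{85}{19256}$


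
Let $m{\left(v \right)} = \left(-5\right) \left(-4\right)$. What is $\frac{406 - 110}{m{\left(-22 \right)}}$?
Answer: $\frac{74}{5} \approx 14.8$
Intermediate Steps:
$m{\left(v \right)} = 20$
$\frac{406 - 110}{m{\left(-22 \right)}} = \frac{406 - 110}{20} = \left(406 - 110\right) \frac{1}{20} = 296 \cdot \frac{1}{20} = \frac{74}{5}$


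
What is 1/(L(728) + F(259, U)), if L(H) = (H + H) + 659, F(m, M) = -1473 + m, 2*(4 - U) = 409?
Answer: 1/901 ≈ 0.0011099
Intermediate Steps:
U = -401/2 (U = 4 - ½*409 = 4 - 409/2 = -401/2 ≈ -200.50)
L(H) = 659 + 2*H (L(H) = 2*H + 659 = 659 + 2*H)
1/(L(728) + F(259, U)) = 1/((659 + 2*728) + (-1473 + 259)) = 1/((659 + 1456) - 1214) = 1/(2115 - 1214) = 1/901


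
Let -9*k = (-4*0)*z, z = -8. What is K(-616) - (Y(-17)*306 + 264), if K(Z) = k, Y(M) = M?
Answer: 4938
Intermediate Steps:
k = 0 (k = -(-4*0)*(-8)/9 = -0*(-8) = -1/9*0 = 0)
K(Z) = 0
K(-616) - (Y(-17)*306 + 264) = 0 - (-17*306 + 264) = 0 - (-5202 + 264) = 0 - 1*(-4938) = 0 + 4938 = 4938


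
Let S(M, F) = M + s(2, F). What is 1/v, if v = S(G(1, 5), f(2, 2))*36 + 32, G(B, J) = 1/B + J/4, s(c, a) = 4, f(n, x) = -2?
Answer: 1/257 ≈ 0.0038911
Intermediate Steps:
G(B, J) = 1/B + J/4 (G(B, J) = 1/B + J*(1/4) = 1/B + J/4)
S(M, F) = 4 + M (S(M, F) = M + 4 = 4 + M)
v = 257 (v = (4 + (1/1 + (1/4)*5))*36 + 32 = (4 + (1 + 5/4))*36 + 32 = (4 + 9/4)*36 + 32 = (25/4)*36 + 32 = 225 + 32 = 257)
1/v = 1/257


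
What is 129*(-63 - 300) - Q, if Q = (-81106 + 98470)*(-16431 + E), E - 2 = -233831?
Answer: 4345467813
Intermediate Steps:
E = -233829 (E = 2 - 233831 = -233829)
Q = -4345514640 (Q = (-81106 + 98470)*(-16431 - 233829) = 17364*(-250260) = -4345514640)
129*(-63 - 300) - Q = 129*(-63 - 300) - 1*(-4345514640) = 129*(-363) + 4345514640 = -46827 + 4345514640 = 4345467813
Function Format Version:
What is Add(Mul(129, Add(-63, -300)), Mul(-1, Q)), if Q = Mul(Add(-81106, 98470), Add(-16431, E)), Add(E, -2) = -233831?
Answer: 4345467813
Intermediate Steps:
E = -233829 (E = Add(2, -233831) = -233829)
Q = -4345514640 (Q = Mul(Add(-81106, 98470), Add(-16431, -233829)) = Mul(17364, -250260) = -4345514640)
Add(Mul(129, Add(-63, -300)), Mul(-1, Q)) = Add(Mul(129, Add(-63, -300)), Mul(-1, -4345514640)) = Add(Mul(129, -363), 4345514640) = Add(-46827, 4345514640) = 4345467813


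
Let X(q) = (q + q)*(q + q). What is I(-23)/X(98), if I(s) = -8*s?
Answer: 23/4802 ≈ 0.0047897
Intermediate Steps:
X(q) = 4*q**2 (X(q) = (2*q)*(2*q) = 4*q**2)
I(-23)/X(98) = (-8*(-23))/((4*98**2)) = 184/((4*9604)) = 184/38416 = 184*(1/38416) = 23/4802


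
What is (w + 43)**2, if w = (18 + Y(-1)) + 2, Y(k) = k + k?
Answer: 3721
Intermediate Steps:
Y(k) = 2*k
w = 18 (w = (18 + 2*(-1)) + 2 = (18 - 2) + 2 = 16 + 2 = 18)
(w + 43)**2 = (18 + 43)**2 = 61**2 = 3721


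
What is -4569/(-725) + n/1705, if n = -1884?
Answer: 1284849/247225 ≈ 5.1971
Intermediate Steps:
-4569/(-725) + n/1705 = -4569/(-725) - 1884/1705 = -4569*(-1/725) - 1884*1/1705 = 4569/725 - 1884/1705 = 1284849/247225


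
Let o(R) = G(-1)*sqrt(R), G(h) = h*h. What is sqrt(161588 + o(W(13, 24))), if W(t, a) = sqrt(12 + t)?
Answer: sqrt(161588 + sqrt(5)) ≈ 401.98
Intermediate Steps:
G(h) = h**2
o(R) = sqrt(R) (o(R) = (-1)**2*sqrt(R) = 1*sqrt(R) = sqrt(R))
sqrt(161588 + o(W(13, 24))) = sqrt(161588 + sqrt(sqrt(12 + 13))) = sqrt(161588 + sqrt(sqrt(25))) = sqrt(161588 + sqrt(5))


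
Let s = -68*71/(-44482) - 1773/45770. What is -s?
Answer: -3089369/44259590 ≈ -0.069801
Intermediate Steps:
s = 3089369/44259590 (s = -4828*(-1/44482) - 1773*1/45770 = 2414/22241 - 1773/45770 = 3089369/44259590 ≈ 0.069801)
-s = -1*3089369/44259590 = -3089369/44259590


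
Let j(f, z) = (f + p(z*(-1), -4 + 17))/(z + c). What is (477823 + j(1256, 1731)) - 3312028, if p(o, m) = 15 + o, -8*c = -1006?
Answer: -21049642375/7427 ≈ -2.8342e+6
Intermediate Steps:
c = 503/4 (c = -⅛*(-1006) = 503/4 ≈ 125.75)
j(f, z) = (15 + f - z)/(503/4 + z) (j(f, z) = (f + (15 + z*(-1)))/(z + 503/4) = (f + (15 - z))/(503/4 + z) = (15 + f - z)/(503/4 + z))
(477823 + j(1256, 1731)) - 3312028 = (477823 + 4*(15 + 1256 - 1*1731)/(503 + 4*1731)) - 3312028 = (477823 + 4*(15 + 1256 - 1731)/(503 + 6924)) - 3312028 = (477823 + 4*(-460)/7427) - 3312028 = (477823 + 4*(1/7427)*(-460)) - 3312028 = (477823 - 1840/7427) - 3312028 = 3548789581/7427 - 3312028 = -21049642375/7427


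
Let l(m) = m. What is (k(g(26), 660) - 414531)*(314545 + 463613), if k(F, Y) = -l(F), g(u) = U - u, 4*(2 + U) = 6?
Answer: -322549992711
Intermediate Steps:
U = -½ (U = -2 + (¼)*6 = -2 + 3/2 = -½ ≈ -0.50000)
g(u) = -½ - u
k(F, Y) = -F
(k(g(26), 660) - 414531)*(314545 + 463613) = (-(-½ - 1*26) - 414531)*(314545 + 463613) = (-(-½ - 26) - 414531)*778158 = (-1*(-53/2) - 414531)*778158 = (53/2 - 414531)*778158 = -829009/2*778158 = -322549992711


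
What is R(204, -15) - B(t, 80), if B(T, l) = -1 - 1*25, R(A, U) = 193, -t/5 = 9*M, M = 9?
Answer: 219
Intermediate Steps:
t = -405 (t = -45*9 = -5*81 = -405)
B(T, l) = -26 (B(T, l) = -1 - 25 = -26)
R(204, -15) - B(t, 80) = 193 - 1*(-26) = 193 + 26 = 219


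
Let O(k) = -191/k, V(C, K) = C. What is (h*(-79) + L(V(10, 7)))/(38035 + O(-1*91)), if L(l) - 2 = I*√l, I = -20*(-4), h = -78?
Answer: 140231/865344 + 455*√10/216336 ≈ 0.16870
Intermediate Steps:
I = 80
L(l) = 2 + 80*√l
(h*(-79) + L(V(10, 7)))/(38035 + O(-1*91)) = (-78*(-79) + (2 + 80*√10))/(38035 - 191/((-1*91))) = (6162 + (2 + 80*√10))/(38035 - 191/(-91)) = (6164 + 80*√10)/(38035 - 191*(-1/91)) = (6164 + 80*√10)/(38035 + 191/91) = (6164 + 80*√10)/(3461376/91) = (6164 + 80*√10)*(91/3461376) = 140231/865344 + 455*√10/216336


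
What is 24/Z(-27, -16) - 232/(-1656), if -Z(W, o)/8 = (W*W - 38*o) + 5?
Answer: 38297/277794 ≈ 0.13786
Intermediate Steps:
Z(W, o) = -40 - 8*W**2 + 304*o (Z(W, o) = -8*((W*W - 38*o) + 5) = -8*((W**2 - 38*o) + 5) = -8*(5 + W**2 - 38*o) = -40 - 8*W**2 + 304*o)
24/Z(-27, -16) - 232/(-1656) = 24/(-40 - 8*(-27)**2 + 304*(-16)) - 232/(-1656) = 24/(-40 - 8*729 - 4864) - 232*(-1/1656) = 24/(-40 - 5832 - 4864) + 29/207 = 24/(-10736) + 29/207 = 24*(-1/10736) + 29/207 = -3/1342 + 29/207 = 38297/277794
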